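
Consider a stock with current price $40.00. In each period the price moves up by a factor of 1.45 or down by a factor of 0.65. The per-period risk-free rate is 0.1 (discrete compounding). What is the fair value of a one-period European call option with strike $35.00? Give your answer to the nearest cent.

$11.76

Risk-neutral probability p = (1 + 0.1 − 0.65)/(1.45 − 0.65) = 0.4500/0.8000 = 0.5625
Terminal stock prices: S_u = 58, S_d = 26
Terminal payoffs (S − K): max(23, 0) = 23, max(-9, 0) = 0
Node 0 (S = 40): V_0 = 1/1.1·[0.5625·23.0000 + 0.4375·0.0000] = 11.7614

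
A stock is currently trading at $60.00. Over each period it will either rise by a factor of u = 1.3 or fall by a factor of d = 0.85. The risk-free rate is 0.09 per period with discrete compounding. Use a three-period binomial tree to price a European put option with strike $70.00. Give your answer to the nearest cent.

$6.27

Risk-neutral probability p = (1 + 0.09 − 0.85)/(1.3 − 0.85) = 0.2400/0.4500 = 0.5333
Terminal stock prices: S_uuu = 131.8, S_uud = 86.19, S_udd = 56.35, S_ddd = 36.85
Terminal payoffs (K − S): max(-61.82, 0) = 0, max(-16.19, 0) = 0, max(13.65, 0) = 13.65, max(33.15, 0) = 33.15
Node uu (S = 101.4): V_uu = 1/1.09·[0.5333·0.0000 + 0.4667·0.0000] = 0.0000
Node ud (S = 66.3): V_ud = 1/1.09·[0.5333·0.0000 + 0.4667·13.6450] = 5.8419
Node dd (S = 43.35): V_dd = 1/1.09·[0.5333·13.6450 + 0.4667·33.1525] = 20.8702
Node u (S = 78): V_u = 1/1.09·[0.5333·0.0000 + 0.4667·5.8419] = 2.5011
Node d (S = 51): V_d = 1/1.09·[0.5333·5.8419 + 0.4667·20.8702] = 11.7937
Node 0 (S = 60): V_0 = 1/1.09·[0.5333·2.5011 + 0.4667·11.7937] = 6.2731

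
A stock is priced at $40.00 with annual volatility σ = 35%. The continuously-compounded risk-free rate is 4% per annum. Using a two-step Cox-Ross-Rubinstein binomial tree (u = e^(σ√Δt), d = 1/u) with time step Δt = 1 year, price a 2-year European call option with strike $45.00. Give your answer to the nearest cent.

$7.26

CRR parameters: u = e^(σ√Δt) = e^(0.35·√1) = 1.4191, d = 1/u = 0.7047
Per-period rate: rΔt = 0.04·1 = 0.04, so R = e^0.04 = 1.0408
Risk-neutral probability p = (e^0.04 − 0.7047)/(1.4191 − 0.7047) = 0.3361/0.7144 = 0.4705
Terminal stock prices: S_uu = 80.55, S_ud = 40, S_dd = 19.86
Terminal payoffs (S − K): max(35.55, 0) = 35.55, max(-5, 0) = 0, max(-25.14, 0) = 0
Node u (S = 56.76): V_u = e^(−0.04)·[0.4705·35.5501 + 0.5295·0.0000] = 16.0708
Node d (S = 28.19): V_d = e^(−0.04)·[0.4705·0.0000 + 0.5295·0.0000] = 0.0000
Node 0 (S = 40): V_0 = e^(−0.04)·[0.4705·16.0708 + 0.5295·0.0000] = 7.2650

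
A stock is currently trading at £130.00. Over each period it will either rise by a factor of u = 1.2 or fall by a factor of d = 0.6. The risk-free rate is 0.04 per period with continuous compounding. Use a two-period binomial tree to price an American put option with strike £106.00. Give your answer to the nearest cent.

£9.37

Risk-neutral probability p = (e^0.04 − 0.6)/(1.2 − 0.6) = 0.4408/0.6000 = 0.7347
Terminal stock prices: S_uu = 187.2, S_ud = 93.6, S_dd = 46.8
Terminal payoffs (K − S): max(-81.2, 0) = 0, max(12.4, 0) = 12.4, max(59.2, 0) = 59.2
Node u (S = 156): continuation = e^(−0.04)·[0.7347·0.0000 + 0.2653·12.4000] = 3.1609; exercise value = 0.0000 ≤ continuation, so V_u = 3.1609
Node d (S = 78): continuation = e^(−0.04)·[0.7347·12.4000 + 0.2653·59.2000] = 23.8437; exercise value = 28.0000 > continuation, so V_d = 28.0000 (exercise)
Node 0 (S = 130): continuation = e^(−0.04)·[0.7347·3.1609 + 0.2653·28.0000] = 9.3688; exercise value = 0.0000 ≤ continuation, so V_0 = 9.3688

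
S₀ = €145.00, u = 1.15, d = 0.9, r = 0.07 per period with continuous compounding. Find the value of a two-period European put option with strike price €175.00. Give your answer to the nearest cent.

Risk-neutral probability p = (e^0.07 − 0.9)/(1.15 − 0.9) = 0.1725/0.2500 = 0.6900
Terminal stock prices: S_uu = 191.8, S_ud = 150.1, S_dd = 117.5
Terminal payoffs (K − S): max(-16.76, 0) = 0, max(24.92, 0) = 24.92, max(57.55, 0) = 57.55
Node u (S = 166.8): V_u = e^(−0.07)·[0.6900·0.0000 + 0.3100·24.9250] = 7.2036
Node d (S = 130.5): V_d = e^(−0.07)·[0.6900·24.9250 + 0.3100·57.5500] = 32.6689
Node 0 (S = 145): V_0 = e^(−0.07)·[0.6900·7.2036 + 0.3100·32.6689] = 14.0764

€14.08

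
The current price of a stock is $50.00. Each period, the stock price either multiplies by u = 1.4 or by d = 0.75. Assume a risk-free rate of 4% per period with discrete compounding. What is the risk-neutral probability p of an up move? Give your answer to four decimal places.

p = 0.4462

Risk-neutral probability p = (1 + 0.04 − 0.75)/(1.4 − 0.75) = 0.2900/0.6500 = 0.4462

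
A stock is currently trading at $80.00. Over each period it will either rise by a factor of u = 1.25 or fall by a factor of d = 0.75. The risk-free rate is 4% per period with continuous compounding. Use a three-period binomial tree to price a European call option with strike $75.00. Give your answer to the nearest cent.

Risk-neutral probability p = (e^0.04 − 0.75)/(1.25 − 0.75) = 0.2908/0.5000 = 0.5816
Terminal stock prices: S_uuu = 156.2, S_uud = 93.75, S_udd = 56.25, S_ddd = 33.75
Terminal payoffs (S − K): max(81.25, 0) = 81.25, max(18.75, 0) = 18.75, max(-18.75, 0) = 0, max(-41.25, 0) = 0
Node uu (S = 125): V_uu = e^(−0.04)·[0.5816·81.2500 + 0.4184·18.7500] = 52.9408
Node ud (S = 75): V_ud = e^(−0.04)·[0.5816·18.7500 + 0.4184·0.0000] = 10.4778
Node dd (S = 45): V_dd = e^(−0.04)·[0.5816·0.0000 + 0.4184·0.0000] = 0.0000
Node u (S = 100): V_u = e^(−0.04)·[0.5816·52.9408 + 0.4184·10.4778] = 33.7960
Node d (S = 60): V_d = e^(−0.04)·[0.5816·10.4778 + 0.4184·0.0000] = 5.8552
Node 0 (S = 80): V_0 = e^(−0.04)·[0.5816·33.7960 + 0.4184·5.8552] = 21.2393

$21.24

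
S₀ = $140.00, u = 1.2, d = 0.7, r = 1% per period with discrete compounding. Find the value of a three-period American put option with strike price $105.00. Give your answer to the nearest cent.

Risk-neutral probability p = (1 + 0.01 − 0.7)/(1.2 − 0.7) = 0.3100/0.5000 = 0.6200
Terminal stock prices: S_uuu = 241.9, S_uud = 141.1, S_udd = 82.32, S_ddd = 48.02
Terminal payoffs (K − S): max(-136.9, 0) = 0, max(-36.12, 0) = 0, max(22.68, 0) = 22.68, max(56.98, 0) = 56.98
Node uu (S = 201.6): continuation = 1/1.01·[0.6200·0.0000 + 0.3800·0.0000] = 0.0000; exercise value = 0.0000 ≤ continuation, so V_uu = 0.0000
Node ud (S = 117.6): continuation = 1/1.01·[0.6200·0.0000 + 0.3800·22.6800] = 8.5331; exercise value = 0.0000 ≤ continuation, so V_ud = 8.5331
Node dd (S = 68.6): continuation = 1/1.01·[0.6200·22.6800 + 0.3800·56.9800] = 35.3604; exercise value = 36.4000 > continuation, so V_dd = 36.4000 (exercise)
Node u (S = 168): continuation = 1/1.01·[0.6200·0.0000 + 0.3800·8.5331] = 3.2105; exercise value = 0.0000 ≤ continuation, so V_u = 3.2105
Node d (S = 98): continuation = 1/1.01·[0.6200·8.5331 + 0.3800·36.4000] = 18.9332; exercise value = 7.0000 ≤ continuation, so V_d = 18.9332
Node 0 (S = 140): continuation = 1/1.01·[0.6200·3.2105 + 0.3800·18.9332] = 9.0941; exercise value = 0.0000 ≤ continuation, so V_0 = 9.0941

$9.09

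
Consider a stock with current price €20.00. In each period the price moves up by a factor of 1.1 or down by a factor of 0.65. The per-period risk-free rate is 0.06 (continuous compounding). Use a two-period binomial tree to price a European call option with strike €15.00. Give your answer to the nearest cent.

€6.83

Risk-neutral probability p = (e^0.06 − 0.65)/(1.1 − 0.65) = 0.4118/0.4500 = 0.9152
Terminal stock prices: S_uu = 24.2, S_ud = 14.3, S_dd = 8.45
Terminal payoffs (S − K): max(9.2, 0) = 9.2, max(-0.7, 0) = 0, max(-6.55, 0) = 0
Node u (S = 22): V_u = e^(−0.06)·[0.9152·9.2000 + 0.0848·0.0000] = 7.9294
Node d (S = 13): V_d = e^(−0.06)·[0.9152·0.0000 + 0.0848·0.0000] = 0.0000
Node 0 (S = 20): V_0 = e^(−0.06)·[0.9152·7.9294 + 0.0848·0.0000] = 6.8344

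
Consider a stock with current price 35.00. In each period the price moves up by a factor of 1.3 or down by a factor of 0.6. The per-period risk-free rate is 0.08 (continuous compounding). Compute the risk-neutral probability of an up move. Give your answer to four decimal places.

p = 0.6904

Risk-neutral probability p = (e^0.08 − 0.6)/(1.3 − 0.6) = 0.4833/0.7000 = 0.6904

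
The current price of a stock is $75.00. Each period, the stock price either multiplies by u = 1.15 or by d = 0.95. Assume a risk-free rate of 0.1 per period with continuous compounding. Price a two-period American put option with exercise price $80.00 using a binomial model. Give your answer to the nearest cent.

Risk-neutral probability p = (e^0.1 − 0.95)/(1.15 − 0.95) = 0.1552/0.2000 = 0.7759
Terminal stock prices: S_uu = 99.19, S_ud = 81.94, S_dd = 67.69
Terminal payoffs (K − S): max(-19.19, 0) = 0, max(-1.938, 0) = 0, max(12.31, 0) = 12.31
Node u (S = 86.25): continuation = e^(−0.1)·[0.7759·0.0000 + 0.2241·0.0000] = 0.0000; exercise value = 0.0000 ≤ continuation, so V_u = 0.0000
Node d (S = 71.25): continuation = e^(−0.1)·[0.7759·0.0000 + 0.2241·12.3125] = 2.4972; exercise value = 8.7500 > continuation, so V_d = 8.7500 (exercise)
Node 0 (S = 75): continuation = e^(−0.1)·[0.7759·0.0000 + 0.2241·8.7500] = 1.7746; exercise value = 5.0000 > continuation, so V_0 = 5.0000 (exercise)

$5.00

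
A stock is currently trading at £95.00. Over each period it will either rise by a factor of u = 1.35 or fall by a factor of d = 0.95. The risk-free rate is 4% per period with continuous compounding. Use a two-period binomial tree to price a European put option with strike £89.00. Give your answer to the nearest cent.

Risk-neutral probability p = (e^0.04 − 0.95)/(1.35 − 0.95) = 0.0908/0.4000 = 0.2270
Terminal stock prices: S_uu = 173.1, S_ud = 121.8, S_dd = 85.74
Terminal payoffs (K − S): max(-84.14, 0) = 0, max(-32.84, 0) = 0, max(3.263, 0) = 3.263
Node u (S = 128.2): V_u = e^(−0.04)·[0.2270·0.0000 + 0.7730·0.0000] = 0.0000
Node d (S = 90.25): V_d = e^(−0.04)·[0.2270·0.0000 + 0.7730·3.2625] = 2.4229
Node 0 (S = 95): V_0 = e^(−0.04)·[0.2270·0.0000 + 0.7730·2.4229] = 1.7994

£1.80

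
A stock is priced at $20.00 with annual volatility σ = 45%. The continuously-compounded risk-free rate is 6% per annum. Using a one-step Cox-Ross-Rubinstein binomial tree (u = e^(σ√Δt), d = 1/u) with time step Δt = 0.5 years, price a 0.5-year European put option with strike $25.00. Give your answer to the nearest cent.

$5.39

CRR parameters: u = e^(σ√Δt) = e^(0.45·√0.5) = 1.3746, d = 1/u = 0.7275
Per-period rate: rΔt = 0.06·0.5 = 0.03, so R = e^0.03 = 1.0305
Risk-neutral probability p = (e^0.03 − 0.7275)/(1.3746 − 0.7275) = 0.3030/0.6472 = 0.4682
Terminal stock prices: S_u = 27.49, S_d = 14.55
Terminal payoffs (K − S): max(-2.493, 0) = 0, max(10.45, 0) = 10.45
Node 0 (S = 20): V_0 = e^(−0.03)·[0.4682·0.0000 + 0.5318·10.4508] = 5.3938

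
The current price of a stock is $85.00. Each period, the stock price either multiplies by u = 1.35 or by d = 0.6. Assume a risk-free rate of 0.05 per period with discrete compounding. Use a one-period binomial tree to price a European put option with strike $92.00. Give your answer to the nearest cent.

Risk-neutral probability p = (1 + 0.05 − 0.6)/(1.35 − 0.6) = 0.4500/0.7500 = 0.6000
Terminal stock prices: S_u = 114.8, S_d = 51
Terminal payoffs (K − S): max(-22.75, 0) = 0, max(41, 0) = 41
Node 0 (S = 85): V_0 = 1/1.05·[0.6000·0.0000 + 0.4000·41.0000] = 15.6190

$15.62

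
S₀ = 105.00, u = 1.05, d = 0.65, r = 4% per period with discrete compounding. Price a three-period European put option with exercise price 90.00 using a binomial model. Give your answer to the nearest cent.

Risk-neutral probability p = (1 + 0.04 − 0.65)/(1.05 − 0.65) = 0.3900/0.4000 = 0.9750
Terminal stock prices: S_uuu = 121.6, S_uud = 75.25, S_udd = 46.58, S_ddd = 28.84
Terminal payoffs (K − S): max(-31.55, 0) = 0, max(14.75, 0) = 14.75, max(43.42, 0) = 43.42, max(61.16, 0) = 61.16
Node uu (S = 115.8): V_uu = 1/1.04·[0.9750·0.0000 + 0.0250·14.7544] = 0.3547
Node ud (S = 71.66): V_ud = 1/1.04·[0.9750·14.7544 + 0.0250·43.4194] = 14.8760
Node dd (S = 44.36): V_dd = 1/1.04·[0.9750·43.4194 + 0.0250·61.1644] = 42.1760
Node u (S = 110.2): V_u = 1/1.04·[0.9750·0.3547 + 0.0250·14.8760] = 0.6901
Node d (S = 68.25): V_d = 1/1.04·[0.9750·14.8760 + 0.0250·42.1760] = 14.9601
Node 0 (S = 105): V_0 = 1/1.04·[0.9750·0.6901 + 0.0250·14.9601] = 1.0066

1.01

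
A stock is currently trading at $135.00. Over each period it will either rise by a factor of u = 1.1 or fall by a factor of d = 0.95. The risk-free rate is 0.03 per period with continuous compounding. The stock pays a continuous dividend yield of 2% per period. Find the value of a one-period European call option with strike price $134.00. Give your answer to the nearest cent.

$5.63

Per-period risk-free factor R = e^0.03 = 1.0305; dividend-adjusted growth = e^(0.03−0.02) = 1.0101.
Risk-neutral probability p = (1.0101 − 0.95)/(1.1 − 0.95) = 0.0601/0.1500 = 0.4003
Terminal stock prices: S_u = 148.5, S_d = 128.2
Terminal payoffs (S − K): max(14.5, 0) = 14.5, max(-5.75, 0) = 0
Node 0 (S = 135): V_0 = e^(−0.03)·[0.4003·14.5000 + 0.5997·0.0000] = 5.6333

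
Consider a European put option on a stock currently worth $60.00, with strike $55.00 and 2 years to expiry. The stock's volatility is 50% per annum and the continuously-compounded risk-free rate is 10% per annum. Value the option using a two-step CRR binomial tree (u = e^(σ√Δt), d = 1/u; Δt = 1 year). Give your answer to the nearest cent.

$7.33

CRR parameters: u = e^(σ√Δt) = e^(0.5·√1) = 1.6487, d = 1/u = 0.6065
Per-period rate: rΔt = 0.1·1 = 0.1, so R = e^0.1 = 1.1052
Risk-neutral probability p = (e^0.1 − 0.6065)/(1.6487 − 0.6065) = 0.4986/1.0422 = 0.4785
Terminal stock prices: S_uu = 163.1, S_ud = 60, S_dd = 22.07
Terminal payoffs (K − S): max(-108.1, 0) = 0, max(-5, 0) = 0, max(32.93, 0) = 32.93
Node u (S = 98.92): V_u = e^(−0.1)·[0.4785·0.0000 + 0.5215·0.0000] = 0.0000
Node d (S = 36.39): V_d = e^(−0.1)·[0.4785·0.0000 + 0.5215·32.9272] = 15.5388
Node 0 (S = 60): V_0 = e^(−0.1)·[0.4785·0.0000 + 0.5215·15.5388] = 7.3330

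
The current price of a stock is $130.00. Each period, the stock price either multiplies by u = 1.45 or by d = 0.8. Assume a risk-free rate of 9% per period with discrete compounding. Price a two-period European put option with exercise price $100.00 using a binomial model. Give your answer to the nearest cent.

$4.34

Risk-neutral probability p = (1 + 0.09 − 0.8)/(1.45 − 0.8) = 0.2900/0.6500 = 0.4462
Terminal stock prices: S_uu = 273.3, S_ud = 150.8, S_dd = 83.2
Terminal payoffs (K − S): max(-173.3, 0) = 0, max(-50.8, 0) = 0, max(16.8, 0) = 16.8
Node u (S = 188.5): V_u = 1/1.09·[0.4462·0.0000 + 0.5538·0.0000] = 0.0000
Node d (S = 104): V_d = 1/1.09·[0.4462·0.0000 + 0.5538·16.8000] = 8.5363
Node 0 (S = 130): V_0 = 1/1.09·[0.4462·0.0000 + 0.5538·8.5363] = 4.3375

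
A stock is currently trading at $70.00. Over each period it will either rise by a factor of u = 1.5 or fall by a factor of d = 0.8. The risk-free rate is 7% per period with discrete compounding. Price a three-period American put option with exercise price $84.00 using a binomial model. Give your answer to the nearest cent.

Risk-neutral probability p = (1 + 0.07 − 0.8)/(1.5 − 0.8) = 0.2700/0.7000 = 0.3857
Terminal stock prices: S_uuu = 236.2, S_uud = 126, S_udd = 67.2, S_ddd = 35.84
Terminal payoffs (K − S): max(-152.2, 0) = 0, max(-42, 0) = 0, max(16.8, 0) = 16.8, max(48.16, 0) = 48.16
Node uu (S = 157.5): continuation = 1/1.07·[0.3857·0.0000 + 0.6143·0.0000] = 0.0000; exercise value = 0.0000 ≤ continuation, so V_uu = 0.0000
Node ud (S = 84): continuation = 1/1.07·[0.3857·0.0000 + 0.6143·16.8000] = 9.6449; exercise value = 0.0000 ≤ continuation, so V_ud = 9.6449
Node dd (S = 44.8): continuation = 1/1.07·[0.3857·16.8000 + 0.6143·48.1600] = 33.7047; exercise value = 39.2000 > continuation, so V_dd = 39.2000 (exercise)
Node u (S = 105): continuation = 1/1.07·[0.3857·0.0000 + 0.6143·9.6449] = 5.5371; exercise value = 0.0000 ≤ continuation, so V_u = 5.5371
Node d (S = 56): continuation = 1/1.07·[0.3857·9.6449 + 0.6143·39.2000] = 25.9815; exercise value = 28.0000 > continuation, so V_d = 28.0000 (exercise)
Node 0 (S = 70): continuation = 1/1.07·[0.3857·5.5371 + 0.6143·28.0000] = 18.0708; exercise value = 14.0000 ≤ continuation, so V_0 = 18.0708

$18.07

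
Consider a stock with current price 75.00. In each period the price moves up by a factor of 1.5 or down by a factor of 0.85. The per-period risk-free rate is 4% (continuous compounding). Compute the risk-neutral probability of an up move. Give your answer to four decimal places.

Risk-neutral probability p = (e^0.04 − 0.85)/(1.5 − 0.85) = 0.1908/0.6500 = 0.2936

p = 0.2936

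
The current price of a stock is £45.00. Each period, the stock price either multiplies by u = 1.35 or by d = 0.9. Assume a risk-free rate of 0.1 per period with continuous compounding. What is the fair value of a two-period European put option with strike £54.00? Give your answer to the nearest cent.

Risk-neutral probability p = (e^0.1 − 0.9)/(1.35 − 0.9) = 0.2052/0.4500 = 0.4559
Terminal stock prices: S_uu = 82.01, S_ud = 54.68, S_dd = 36.45
Terminal payoffs (K − S): max(-28.01, 0) = 0, max(-0.675, 0) = 0, max(17.55, 0) = 17.55
Node u (S = 60.75): V_u = e^(−0.1)·[0.4559·0.0000 + 0.5441·0.0000] = 0.0000
Node d (S = 40.5): V_d = e^(−0.1)·[0.4559·0.0000 + 0.5441·17.5500] = 8.6397
Node 0 (S = 45): V_0 = e^(−0.1)·[0.4559·0.0000 + 0.5441·8.6397] = 4.2532

£4.25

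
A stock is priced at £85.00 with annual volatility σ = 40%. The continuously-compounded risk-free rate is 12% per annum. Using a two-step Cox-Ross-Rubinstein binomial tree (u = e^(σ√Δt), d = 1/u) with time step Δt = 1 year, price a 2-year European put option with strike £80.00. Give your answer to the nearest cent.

CRR parameters: u = e^(σ√Δt) = e^(0.4·√1) = 1.4918, d = 1/u = 0.6703
Per-period rate: rΔt = 0.12·1 = 0.12, so R = e^0.12 = 1.1275
Risk-neutral probability p = (e^0.12 − 0.6703)/(1.4918 − 0.6703) = 0.4572/0.8215 = 0.5565
Terminal stock prices: S_uu = 189.2, S_ud = 85, S_dd = 38.19
Terminal payoffs (K − S): max(-109.2, 0) = 0, max(-5, 0) = 0, max(41.81, 0) = 41.81
Node u (S = 126.8): V_u = e^(−0.12)·[0.5565·0.0000 + 0.4435·0.0000] = 0.0000
Node d (S = 56.98): V_d = e^(−0.12)·[0.5565·0.0000 + 0.4435·41.8070] = 16.4443
Node 0 (S = 85): V_0 = e^(−0.12)·[0.5565·0.0000 + 0.4435·16.4443] = 6.4682

£6.47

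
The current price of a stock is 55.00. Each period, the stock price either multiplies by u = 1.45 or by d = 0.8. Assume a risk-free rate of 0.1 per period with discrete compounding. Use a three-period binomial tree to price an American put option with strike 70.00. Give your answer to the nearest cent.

15.00

Risk-neutral probability p = (1 + 0.1 − 0.8)/(1.45 − 0.8) = 0.3000/0.6500 = 0.4615
Terminal stock prices: S_uuu = 167.7, S_uud = 92.51, S_udd = 51.04, S_ddd = 28.16
Terminal payoffs (K − S): max(-97.67, 0) = 0, max(-22.51, 0) = 0, max(18.96, 0) = 18.96, max(41.84, 0) = 41.84
Node uu (S = 115.6): continuation = 1/1.1·[0.4615·0.0000 + 0.5385·0.0000] = 0.0000; exercise value = 0.0000 ≤ continuation, so V_uu = 0.0000
Node ud (S = 63.8): continuation = 1/1.1·[0.4615·0.0000 + 0.5385·18.9600] = 9.2811; exercise value = 6.2000 ≤ continuation, so V_ud = 9.2811
Node dd (S = 35.2): continuation = 1/1.1·[0.4615·18.9600 + 0.5385·41.8400] = 28.4364; exercise value = 34.8000 > continuation, so V_dd = 34.8000 (exercise)
Node u (S = 79.75): continuation = 1/1.1·[0.4615·0.0000 + 0.5385·9.2811] = 4.5432; exercise value = 0.0000 ≤ continuation, so V_u = 4.5432
Node d (S = 44): continuation = 1/1.1·[0.4615·9.2811 + 0.5385·34.8000] = 20.9291; exercise value = 26.0000 > continuation, so V_d = 26.0000 (exercise)
Node 0 (S = 55): continuation = 1/1.1·[0.4615·4.5432 + 0.5385·26.0000] = 14.6335; exercise value = 15.0000 > continuation, so V_0 = 15.0000 (exercise)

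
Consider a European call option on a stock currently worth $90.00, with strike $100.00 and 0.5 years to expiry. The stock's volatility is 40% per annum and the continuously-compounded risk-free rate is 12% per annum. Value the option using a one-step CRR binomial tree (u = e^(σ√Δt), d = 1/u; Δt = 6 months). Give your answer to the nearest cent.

CRR parameters: u = e^(σ√Δt) = e^(0.4·√0.5) = 1.3269, d = 1/u = 0.7536
Per-period rate: rΔt = 0.12·0.5 = 0.06, so R = e^0.06 = 1.0618
Risk-neutral probability p = (e^0.06 − 0.7536)/(1.3269 − 0.7536) = 0.3082/0.5733 = 0.5376
Terminal stock prices: S_u = 119.4, S_d = 67.83
Terminal payoffs (S − K): max(19.42, 0) = 19.42, max(-32.17, 0) = 0
Node 0 (S = 90): V_0 = e^(−0.06)·[0.5376·19.4207 + 0.4624·0.0000] = 9.8330

$9.83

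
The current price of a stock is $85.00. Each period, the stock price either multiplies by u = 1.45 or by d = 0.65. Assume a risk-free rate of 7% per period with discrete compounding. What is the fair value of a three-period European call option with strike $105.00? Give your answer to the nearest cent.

Risk-neutral probability p = (1 + 0.07 − 0.65)/(1.45 − 0.65) = 0.4200/0.8000 = 0.5250
Terminal stock prices: S_uuu = 259.1, S_uud = 116.2, S_udd = 52.07, S_ddd = 23.34
Terminal payoffs (S − K): max(154.1, 0) = 154.1, max(11.16, 0) = 11.16, max(-52.93, 0) = 0, max(-81.66, 0) = 0
Node uu (S = 178.7): V_uu = 1/1.07·[0.5250·154.1331 + 0.4750·11.1631] = 80.5817
Node ud (S = 80.11): V_ud = 1/1.07·[0.5250·11.1631 + 0.4750·0.0000] = 5.4772
Node dd (S = 35.91): V_dd = 1/1.07·[0.5250·0.0000 + 0.4750·0.0000] = 0.0000
Node u (S = 123.2): V_u = 1/1.07·[0.5250·80.5817 + 0.4750·5.4772] = 41.9692
Node d (S = 55.25): V_d = 1/1.07·[0.5250·5.4772 + 0.4750·0.0000] = 2.6874
Node 0 (S = 85): V_0 = 1/1.07·[0.5250·41.9692 + 0.4750·2.6874] = 21.7854

$21.79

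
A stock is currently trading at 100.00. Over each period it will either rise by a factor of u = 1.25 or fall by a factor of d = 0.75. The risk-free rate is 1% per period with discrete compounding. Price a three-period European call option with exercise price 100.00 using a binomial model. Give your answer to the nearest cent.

19.50

Risk-neutral probability p = (1 + 0.01 − 0.75)/(1.25 − 0.75) = 0.2600/0.5000 = 0.5200
Terminal stock prices: S_uuu = 195.3, S_uud = 117.2, S_udd = 70.31, S_ddd = 42.19
Terminal payoffs (S − K): max(95.31, 0) = 95.31, max(17.19, 0) = 17.19, max(-29.69, 0) = 0, max(-57.81, 0) = 0
Node uu (S = 156.2): V_uu = 1/1.01·[0.5200·95.3125 + 0.4800·17.1875] = 57.2401
Node ud (S = 93.75): V_ud = 1/1.01·[0.5200·17.1875 + 0.4800·0.0000] = 8.8490
Node dd (S = 56.25): V_dd = 1/1.01·[0.5200·0.0000 + 0.4800·0.0000] = 0.0000
Node u (S = 125): V_u = 1/1.01·[0.5200·57.2401 + 0.4800·8.8490] = 33.6756
Node d (S = 75): V_d = 1/1.01·[0.5200·8.8490 + 0.4800·0.0000] = 4.5559
Node 0 (S = 100): V_0 = 1/1.01·[0.5200·33.6756 + 0.4800·4.5559] = 19.5031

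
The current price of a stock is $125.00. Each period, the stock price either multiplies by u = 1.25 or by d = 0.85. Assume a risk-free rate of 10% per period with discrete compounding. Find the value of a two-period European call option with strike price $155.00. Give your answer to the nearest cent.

Risk-neutral probability p = (1 + 0.1 − 0.85)/(1.25 − 0.85) = 0.2500/0.4000 = 0.6250
Terminal stock prices: S_uu = 195.3, S_ud = 132.8, S_dd = 90.31
Terminal payoffs (S − K): max(40.31, 0) = 40.31, max(-22.19, 0) = 0, max(-64.69, 0) = 0
Node u (S = 156.2): V_u = 1/1.1·[0.6250·40.3125 + 0.3750·0.0000] = 22.9048
Node d (S = 106.2): V_d = 1/1.1·[0.6250·0.0000 + 0.3750·0.0000] = 0.0000
Node 0 (S = 125): V_0 = 1/1.1·[0.6250·22.9048 + 0.3750·0.0000] = 13.0141

$13.01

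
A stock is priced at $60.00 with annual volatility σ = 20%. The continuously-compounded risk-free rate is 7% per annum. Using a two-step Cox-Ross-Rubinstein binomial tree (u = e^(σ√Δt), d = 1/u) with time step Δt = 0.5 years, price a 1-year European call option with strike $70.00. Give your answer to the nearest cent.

CRR parameters: u = e^(σ√Δt) = e^(0.2·√0.5) = 1.1519, d = 1/u = 0.8681
Per-period rate: rΔt = 0.07·0.5 = 0.035, so R = e^0.035 = 1.0356
Risk-neutral probability p = (e^0.035 − 0.8681)/(1.1519 − 0.8681) = 0.1675/0.2838 = 0.5902
Terminal stock prices: S_uu = 79.61, S_ud = 60, S_dd = 45.22
Terminal payoffs (S − K): max(9.614, 0) = 9.614, max(-10, 0) = 0, max(-24.78, 0) = 0
Node u (S = 69.11): V_u = e^(−0.035)·[0.5902·9.6138 + 0.4098·0.0000] = 5.4791
Node d (S = 52.09): V_d = e^(−0.035)·[0.5902·0.0000 + 0.4098·0.0000] = 0.0000
Node 0 (S = 60): V_0 = e^(−0.035)·[0.5902·5.4791 + 0.4098·0.0000] = 3.1226

$3.12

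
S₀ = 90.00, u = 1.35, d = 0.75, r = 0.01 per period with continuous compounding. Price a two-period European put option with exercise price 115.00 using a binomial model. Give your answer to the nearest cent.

31.75

Risk-neutral probability p = (e^0.01 − 0.75)/(1.35 − 0.75) = 0.2601/0.6000 = 0.4334
Terminal stock prices: S_uu = 164, S_ud = 91.13, S_dd = 50.62
Terminal payoffs (K − S): max(-49.03, 0) = 0, max(23.87, 0) = 23.87, max(64.38, 0) = 64.38
Node u (S = 121.5): V_u = e^(−0.01)·[0.4334·0.0000 + 0.5666·23.8750] = 13.3926
Node d (S = 67.5): V_d = e^(−0.01)·[0.4334·23.8750 + 0.5666·64.3750] = 46.3557
Node 0 (S = 90): V_0 = e^(−0.01)·[0.4334·13.3926 + 0.5666·46.3557] = 31.7498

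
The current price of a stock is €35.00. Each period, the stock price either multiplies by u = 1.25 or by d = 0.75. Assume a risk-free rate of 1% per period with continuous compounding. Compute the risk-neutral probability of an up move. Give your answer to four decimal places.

Risk-neutral probability p = (e^0.01 − 0.75)/(1.25 − 0.75) = 0.2601/0.5000 = 0.5201

p = 0.5201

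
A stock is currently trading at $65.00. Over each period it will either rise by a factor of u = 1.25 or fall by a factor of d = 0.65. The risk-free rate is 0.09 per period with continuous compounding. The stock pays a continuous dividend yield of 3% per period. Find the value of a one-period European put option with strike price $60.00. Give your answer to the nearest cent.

$5.09

Per-period risk-free factor R = e^0.09 = 1.0942; dividend-adjusted growth = e^(0.09−0.03) = 1.0618.
Risk-neutral probability p = (1.0618 − 0.65)/(1.25 − 0.65) = 0.4118/0.6000 = 0.6864
Terminal stock prices: S_u = 81.25, S_d = 42.25
Terminal payoffs (K − S): max(-21.25, 0) = 0, max(17.75, 0) = 17.75
Node 0 (S = 65): V_0 = e^(−0.09)·[0.6864·0.0000 + 0.3136·17.7500] = 5.0874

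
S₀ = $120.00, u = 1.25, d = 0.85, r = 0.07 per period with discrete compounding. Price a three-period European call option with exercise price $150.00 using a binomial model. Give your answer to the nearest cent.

$14.58

Risk-neutral probability p = (1 + 0.07 − 0.85)/(1.25 − 0.85) = 0.2200/0.4000 = 0.5500
Terminal stock prices: S_uuu = 234.4, S_uud = 159.4, S_udd = 108.4, S_ddd = 73.69
Terminal payoffs (S − K): max(84.38, 0) = 84.38, max(9.375, 0) = 9.375, max(-41.63, 0) = 0, max(-76.31, 0) = 0
Node uu (S = 187.5): V_uu = 1/1.07·[0.5500·84.3750 + 0.4500·9.3750] = 47.3131
Node ud (S = 127.5): V_ud = 1/1.07·[0.5500·9.3750 + 0.4500·0.0000] = 4.8189
Node dd (S = 86.7): V_dd = 1/1.07·[0.5500·0.0000 + 0.4500·0.0000] = 0.0000
Node u (S = 150): V_u = 1/1.07·[0.5500·47.3131 + 0.4500·4.8189] = 26.3465
Node d (S = 102): V_d = 1/1.07·[0.5500·4.8189 + 0.4500·0.0000] = 2.4770
Node 0 (S = 120): V_0 = 1/1.07·[0.5500·26.3465 + 0.4500·2.4770] = 14.5843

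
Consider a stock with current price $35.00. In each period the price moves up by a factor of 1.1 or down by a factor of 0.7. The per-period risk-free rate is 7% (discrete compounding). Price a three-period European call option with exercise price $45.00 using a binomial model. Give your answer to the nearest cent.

$1.02

Risk-neutral probability p = (1 + 0.07 − 0.7)/(1.1 − 0.7) = 0.3700/0.4000 = 0.9250
Terminal stock prices: S_uuu = 46.59, S_uud = 29.65, S_udd = 18.86, S_ddd = 12
Terminal payoffs (S − K): max(1.585, 0) = 1.585, max(-15.35, 0) = 0, max(-26.14, 0) = 0, max(-33, 0) = 0
Node uu (S = 42.35): V_uu = 1/1.07·[0.9250·1.5850 + 0.0750·0.0000] = 1.3702
Node ud (S = 26.95): V_ud = 1/1.07·[0.9250·0.0000 + 0.0750·0.0000] = 0.0000
Node dd (S = 17.15): V_dd = 1/1.07·[0.9250·0.0000 + 0.0750·0.0000] = 0.0000
Node u (S = 38.5): V_u = 1/1.07·[0.9250·1.3702 + 0.0750·0.0000] = 1.1845
Node d (S = 24.5): V_d = 1/1.07·[0.9250·0.0000 + 0.0750·0.0000] = 0.0000
Node 0 (S = 35): V_0 = 1/1.07·[0.9250·1.1845 + 0.0750·0.0000] = 1.0240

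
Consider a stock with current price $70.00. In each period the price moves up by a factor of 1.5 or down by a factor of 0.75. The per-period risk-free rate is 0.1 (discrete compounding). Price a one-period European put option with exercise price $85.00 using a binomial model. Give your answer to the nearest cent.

Risk-neutral probability p = (1 + 0.1 − 0.75)/(1.5 − 0.75) = 0.3500/0.7500 = 0.4667
Terminal stock prices: S_u = 105, S_d = 52.5
Terminal payoffs (K − S): max(-20, 0) = 0, max(32.5, 0) = 32.5
Node 0 (S = 70): V_0 = 1/1.1·[0.4667·0.0000 + 0.5333·32.5000] = 15.7576

$15.76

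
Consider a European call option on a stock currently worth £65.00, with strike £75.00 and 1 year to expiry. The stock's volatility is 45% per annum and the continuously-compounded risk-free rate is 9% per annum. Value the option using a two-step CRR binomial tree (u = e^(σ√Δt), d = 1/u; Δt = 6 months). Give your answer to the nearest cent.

CRR parameters: u = e^(σ√Δt) = e^(0.45·√0.5) = 1.3746, d = 1/u = 0.7275
Per-period rate: rΔt = 0.09·0.5 = 0.045, so R = e^0.045 = 1.0460
Risk-neutral probability p = (e^0.045 − 0.7275)/(1.3746 − 0.7275) = 0.3186/0.6472 = 0.4922
Terminal stock prices: S_uu = 122.8, S_ud = 65, S_dd = 34.4
Terminal payoffs (S − K): max(47.83, 0) = 47.83, max(-10, 0) = 0, max(-40.6, 0) = 0
Node u (S = 89.35): V_u = e^(−0.045)·[0.4922·47.8278 + 0.5078·0.0000] = 22.5066
Node d (S = 47.28): V_d = e^(−0.045)·[0.4922·0.0000 + 0.5078·0.0000] = 0.0000
Node 0 (S = 65): V_0 = e^(−0.045)·[0.4922·22.5066 + 0.5078·0.0000] = 10.5910

£10.59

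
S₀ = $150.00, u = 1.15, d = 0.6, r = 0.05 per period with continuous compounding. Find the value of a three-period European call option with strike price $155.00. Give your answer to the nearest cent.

$34.77

Risk-neutral probability p = (e^0.05 − 0.6)/(1.15 − 0.6) = 0.4513/0.5500 = 0.8205
Terminal stock prices: S_uuu = 228.1, S_uud = 119, S_udd = 62.1, S_ddd = 32.4
Terminal payoffs (S − K): max(73.13, 0) = 73.13, max(-35.98, 0) = 0, max(-92.9, 0) = 0, max(-122.6, 0) = 0
Node uu (S = 198.4): V_uu = e^(−0.05)·[0.8205·73.1312 + 0.1795·0.0000] = 57.0773
Node ud (S = 103.5): V_ud = e^(−0.05)·[0.8205·0.0000 + 0.1795·0.0000] = 0.0000
Node dd (S = 54): V_dd = e^(−0.05)·[0.8205·0.0000 + 0.1795·0.0000] = 0.0000
Node u (S = 172.5): V_u = e^(−0.05)·[0.8205·57.0773 + 0.1795·0.0000] = 44.5475
Node d (S = 90): V_d = e^(−0.05)·[0.8205·0.0000 + 0.1795·0.0000] = 0.0000
Node 0 (S = 150): V_0 = e^(−0.05)·[0.8205·44.5475 + 0.1795·0.0000] = 34.7683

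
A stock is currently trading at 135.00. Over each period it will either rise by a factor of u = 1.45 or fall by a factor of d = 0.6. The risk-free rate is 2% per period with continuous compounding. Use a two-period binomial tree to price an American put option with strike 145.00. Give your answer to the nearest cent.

38.34

Risk-neutral probability p = (e^0.02 − 0.6)/(1.45 − 0.6) = 0.4202/0.8500 = 0.4944
Terminal stock prices: S_uu = 283.8, S_ud = 117.4, S_dd = 48.6
Terminal payoffs (K − S): max(-138.8, 0) = 0, max(27.55, 0) = 27.55, max(96.4, 0) = 96.4
Node u (S = 195.8): continuation = e^(−0.02)·[0.4944·0.0000 + 0.5056·27.5500] = 13.6547; exercise value = 0.0000 ≤ continuation, so V_u = 13.6547
Node d (S = 81): continuation = e^(−0.02)·[0.4944·27.5500 + 0.5056·96.4000] = 61.1288; exercise value = 64.0000 > continuation, so V_d = 64.0000 (exercise)
Node 0 (S = 135): continuation = e^(−0.02)·[0.4944·13.6547 + 0.5056·64.0000] = 38.3371; exercise value = 10.0000 ≤ continuation, so V_0 = 38.3371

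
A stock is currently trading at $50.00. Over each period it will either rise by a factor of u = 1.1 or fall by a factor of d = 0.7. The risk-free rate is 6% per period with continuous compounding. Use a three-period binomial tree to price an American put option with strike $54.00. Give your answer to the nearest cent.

Risk-neutral probability p = (e^0.06 − 0.7)/(1.1 − 0.7) = 0.3618/0.4000 = 0.9046
Terminal stock prices: S_uuu = 66.55, S_uud = 42.35, S_udd = 26.95, S_ddd = 17.15
Terminal payoffs (K − S): max(-12.55, 0) = 0, max(11.65, 0) = 11.65, max(27.05, 0) = 27.05, max(36.85, 0) = 36.85
Node uu (S = 60.5): continuation = e^(−0.06)·[0.9046·0.0000 + 0.0954·11.6500] = 1.0468; exercise value = 0.0000 ≤ continuation, so V_uu = 1.0468
Node ud (S = 38.5): continuation = e^(−0.06)·[0.9046·11.6500 + 0.0954·27.0500] = 12.3553; exercise value = 15.5000 > continuation, so V_ud = 15.5000 (exercise)
Node dd (S = 24.5): continuation = e^(−0.06)·[0.9046·27.0500 + 0.0954·36.8500] = 26.3553; exercise value = 29.5000 > continuation, so V_dd = 29.5000 (exercise)
Node u (S = 55): continuation = e^(−0.06)·[0.9046·1.0468 + 0.0954·15.5000] = 2.2845; exercise value = 0.0000 ≤ continuation, so V_u = 2.2845
Node d (S = 35): continuation = e^(−0.06)·[0.9046·15.5000 + 0.0954·29.5000] = 15.8553; exercise value = 19.0000 > continuation, so V_d = 19.0000 (exercise)
Node 0 (S = 50): continuation = e^(−0.06)·[0.9046·2.2845 + 0.0954·19.0000] = 3.6534; exercise value = 4.0000 > continuation, so V_0 = 4.0000 (exercise)

$4.00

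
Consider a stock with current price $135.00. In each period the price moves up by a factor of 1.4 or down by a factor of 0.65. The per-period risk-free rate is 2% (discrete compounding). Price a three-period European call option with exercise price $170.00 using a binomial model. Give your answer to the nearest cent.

Risk-neutral probability p = (1 + 0.02 − 0.65)/(1.4 − 0.65) = 0.3700/0.7500 = 0.4933
Terminal stock prices: S_uuu = 370.4, S_uud = 172, S_udd = 79.85, S_ddd = 37.07
Terminal payoffs (S − K): max(200.4, 0) = 200.4, max(1.99, 0) = 1.99, max(-90.15, 0) = 0, max(-132.9, 0) = 0
Node uu (S = 264.6): V_uu = 1/1.02·[0.4933·200.4400 + 0.5067·1.9900] = 97.9333
Node ud (S = 122.9): V_ud = 1/1.02·[0.4933·1.9900 + 0.5067·0.0000] = 0.9625
Node dd (S = 57.04): V_dd = 1/1.02·[0.4933·0.0000 + 0.5067·0.0000] = 0.0000
Node u (S = 189): V_u = 1/1.02·[0.4933·97.9333 + 0.5067·0.9625] = 47.8445
Node d (S = 87.75): V_d = 1/1.02·[0.4933·0.9625 + 0.5067·0.0000] = 0.4655
Node 0 (S = 135): V_0 = 1/1.02·[0.4933·47.8445 + 0.5067·0.4655] = 23.3717

$23.37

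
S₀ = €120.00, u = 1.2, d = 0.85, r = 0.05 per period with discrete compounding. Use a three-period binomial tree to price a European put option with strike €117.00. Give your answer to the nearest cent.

Risk-neutral probability p = (1 + 0.05 − 0.85)/(1.2 − 0.85) = 0.2000/0.3500 = 0.5714
Terminal stock prices: S_uuu = 207.4, S_uud = 146.9, S_udd = 104, S_ddd = 73.69
Terminal payoffs (K − S): max(-90.36, 0) = 0, max(-29.88, 0) = 0, max(12.96, 0) = 12.96, max(43.31, 0) = 43.31
Node uu (S = 172.8): V_uu = 1/1.05·[0.5714·0.0000 + 0.4286·0.0000] = 0.0000
Node ud (S = 122.4): V_ud = 1/1.05·[0.5714·0.0000 + 0.4286·12.9600] = 5.2898
Node dd (S = 86.7): V_dd = 1/1.05·[0.5714·12.9600 + 0.4286·43.3050] = 24.7286
Node u (S = 144): V_u = 1/1.05·[0.5714·0.0000 + 0.4286·5.2898] = 2.1591
Node d (S = 102): V_d = 1/1.05·[0.5714·5.2898 + 0.4286·24.7286] = 12.9721
Node 0 (S = 120): V_0 = 1/1.05·[0.5714·2.1591 + 0.4286·12.9721] = 6.4698

€6.47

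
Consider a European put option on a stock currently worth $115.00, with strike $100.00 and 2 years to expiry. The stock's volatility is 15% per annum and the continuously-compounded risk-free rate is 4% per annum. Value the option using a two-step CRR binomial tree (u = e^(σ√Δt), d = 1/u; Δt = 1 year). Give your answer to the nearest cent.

CRR parameters: u = e^(σ√Δt) = e^(0.15·√1) = 1.1618, d = 1/u = 0.8607
Per-period rate: rΔt = 0.04·1 = 0.04, so R = e^0.04 = 1.0408
Risk-neutral probability p = (e^0.04 − 0.8607)/(1.1618 − 0.8607) = 0.1801/0.3011 = 0.5981
Terminal stock prices: S_uu = 155.2, S_ud = 115, S_dd = 85.19
Terminal payoffs (K − S): max(-55.23, 0) = 0, max(-15, 0) = 0, max(14.81, 0) = 14.81
Node u (S = 133.6): V_u = e^(−0.04)·[0.5981·0.0000 + 0.4019·0.0000] = 0.0000
Node d (S = 98.98): V_d = e^(−0.04)·[0.5981·0.0000 + 0.4019·14.8059] = 5.7172
Node 0 (S = 115): V_0 = e^(−0.04)·[0.5981·0.0000 + 0.4019·5.7172] = 2.2077

$2.21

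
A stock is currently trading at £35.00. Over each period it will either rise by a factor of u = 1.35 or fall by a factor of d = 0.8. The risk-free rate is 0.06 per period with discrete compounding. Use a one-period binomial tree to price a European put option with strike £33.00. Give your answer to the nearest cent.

Risk-neutral probability p = (1 + 0.06 − 0.8)/(1.35 − 0.8) = 0.2600/0.5500 = 0.4727
Terminal stock prices: S_u = 47.25, S_d = 28
Terminal payoffs (K − S): max(-14.25, 0) = 0, max(5, 0) = 5
Node 0 (S = 35): V_0 = 1/1.06·[0.4727·0.0000 + 0.5273·5.0000] = 2.4871

£2.49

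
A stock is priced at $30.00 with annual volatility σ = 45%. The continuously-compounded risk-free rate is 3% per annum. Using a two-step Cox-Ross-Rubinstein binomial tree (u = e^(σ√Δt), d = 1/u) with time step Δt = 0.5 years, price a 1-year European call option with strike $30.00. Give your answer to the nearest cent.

$5.12

CRR parameters: u = e^(σ√Δt) = e^(0.45·√0.5) = 1.3746, d = 1/u = 0.7275
Per-period rate: rΔt = 0.03·0.5 = 0.015, so R = e^0.015 = 1.0151
Risk-neutral probability p = (e^0.015 − 0.7275)/(1.3746 − 0.7275) = 0.2877/0.6472 = 0.4445
Terminal stock prices: S_uu = 56.69, S_ud = 30, S_dd = 15.88
Terminal payoffs (S − K): max(26.69, 0) = 26.69, max(0, 0) = 0, max(-14.12, 0) = 0
Node u (S = 41.24): V_u = e^(−0.015)·[0.4445·26.6898 + 0.5555·0.0000] = 11.6861
Node d (S = 21.82): V_d = e^(−0.015)·[0.4445·0.0000 + 0.5555·0.0000] = 0.0000
Node 0 (S = 30): V_0 = e^(−0.015)·[0.4445·11.6861 + 0.5555·0.0000] = 5.1168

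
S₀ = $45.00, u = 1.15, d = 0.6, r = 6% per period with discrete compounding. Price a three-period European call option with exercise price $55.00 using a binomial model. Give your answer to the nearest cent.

$6.60

Risk-neutral probability p = (1 + 0.06 − 0.6)/(1.15 − 0.6) = 0.4600/0.5500 = 0.8364
Terminal stock prices: S_uuu = 68.44, S_uud = 35.71, S_udd = 18.63, S_ddd = 9.72
Terminal payoffs (S − K): max(13.44, 0) = 13.44, max(-19.29, 0) = 0, max(-36.37, 0) = 0, max(-45.28, 0) = 0
Node uu (S = 59.51): V_uu = 1/1.06·[0.8364·13.4394 + 0.1636·0.0000] = 10.6040
Node ud (S = 31.05): V_ud = 1/1.06·[0.8364·0.0000 + 0.1636·0.0000] = 0.0000
Node dd (S = 16.2): V_dd = 1/1.06·[0.8364·0.0000 + 0.1636·0.0000] = 0.0000
Node u (S = 51.75): V_u = 1/1.06·[0.8364·10.6040 + 0.1636·0.0000] = 8.3668
Node d (S = 27): V_d = 1/1.06·[0.8364·0.0000 + 0.1636·0.0000] = 0.0000
Node 0 (S = 45): V_0 = 1/1.06·[0.8364·8.3668 + 0.1636·0.0000] = 6.6016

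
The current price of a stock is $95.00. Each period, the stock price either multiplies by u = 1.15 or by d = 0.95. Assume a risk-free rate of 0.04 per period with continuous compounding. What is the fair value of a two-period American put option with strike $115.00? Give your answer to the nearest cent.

Risk-neutral probability p = (e^0.04 − 0.95)/(1.15 − 0.95) = 0.0908/0.2000 = 0.4541
Terminal stock prices: S_uu = 125.6, S_ud = 103.8, S_dd = 85.74
Terminal payoffs (K − S): max(-10.64, 0) = 0, max(11.21, 0) = 11.21, max(29.26, 0) = 29.26
Node u (S = 109.2): continuation = e^(−0.04)·[0.4541·0.0000 + 0.5459·11.2125] = 5.8814; exercise value = 5.7500 ≤ continuation, so V_u = 5.8814
Node d (S = 90.25): continuation = e^(−0.04)·[0.4541·11.2125 + 0.5459·29.2625] = 20.2408; exercise value = 24.7500 > continuation, so V_d = 24.7500 (exercise)
Node 0 (S = 95): continuation = e^(−0.04)·[0.4541·5.8814 + 0.5459·24.7500] = 15.5481; exercise value = 20.0000 > continuation, so V_0 = 20.0000 (exercise)

$20.00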